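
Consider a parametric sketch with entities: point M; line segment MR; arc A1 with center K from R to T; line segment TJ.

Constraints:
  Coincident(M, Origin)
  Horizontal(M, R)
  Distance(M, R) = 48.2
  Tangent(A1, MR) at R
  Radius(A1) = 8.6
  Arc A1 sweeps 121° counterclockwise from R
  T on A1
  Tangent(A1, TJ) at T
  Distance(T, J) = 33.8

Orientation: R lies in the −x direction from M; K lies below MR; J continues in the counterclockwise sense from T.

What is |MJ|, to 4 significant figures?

56.75

M is at the origin; M and R share the same y with |MR| = 48.2 and R on the −x side, so R = (-48.20, 0.000). The tangent condition forces KR to be normal to MR, so K = R + (0, -8.6) = (-48.20, -8.600). On A1, R sits at bearing 90° from K; a 121° counterclockwise sweep puts T at bearing 211°, so T = K + 8.6·(cos 211°, sin 211°) = (-55.57, -13.03). Since A1 is tangent to TJ there, KT ⟂ TJ, so TJ runs along (−sin 211°, cos 211°); with |TJ| = 33.8, J = (-38.16, -42.00). Then |MJ| = |J − M| = 56.75.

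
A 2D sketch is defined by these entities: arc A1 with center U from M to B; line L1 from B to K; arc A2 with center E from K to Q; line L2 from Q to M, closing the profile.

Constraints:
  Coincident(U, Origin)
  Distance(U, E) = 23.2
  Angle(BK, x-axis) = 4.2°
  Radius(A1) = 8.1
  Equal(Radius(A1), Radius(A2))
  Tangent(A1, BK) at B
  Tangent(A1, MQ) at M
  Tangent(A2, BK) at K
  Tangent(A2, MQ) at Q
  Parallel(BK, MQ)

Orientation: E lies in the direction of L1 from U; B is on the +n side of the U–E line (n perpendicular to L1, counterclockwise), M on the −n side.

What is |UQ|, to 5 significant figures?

24.573

The slot axis is L1's direction at 4.2°, so u = (cos 4.2°, sin 4.2°) = (0.99731, 0.073238) and n = (−sin 4.2°, cos 4.2°) = (-0.073238, 0.99731). U is at the origin and E lies 23.2 along u from U, so E = 23.2·u = (23.138, 1.6991). Tangency of A1 to both parallel lines with radius 8.1 puts B and M at U ± 8.1·n: B = (-0.59323, 8.0782), M = (0.59323, -8.0782). Equal radii place K and Q the same way about E: K = E + 8.1·n = (22.544, 9.7774), Q = E − 8.1·n = (23.731, -6.3791). Then |UQ| = |Q − U| = 24.573.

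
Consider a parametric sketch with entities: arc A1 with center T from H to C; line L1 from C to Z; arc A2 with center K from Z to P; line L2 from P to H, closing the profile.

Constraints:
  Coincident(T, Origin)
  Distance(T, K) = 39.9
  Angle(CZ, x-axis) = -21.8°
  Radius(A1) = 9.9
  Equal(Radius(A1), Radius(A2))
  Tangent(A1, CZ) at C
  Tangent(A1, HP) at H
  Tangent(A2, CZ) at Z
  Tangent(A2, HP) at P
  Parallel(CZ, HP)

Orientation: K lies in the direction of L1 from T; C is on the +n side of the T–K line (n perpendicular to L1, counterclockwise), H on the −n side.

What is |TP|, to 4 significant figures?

41.11

The slot axis is L1's direction at -21.8°, so u = (cos -21.8°, sin -21.8°) = (0.9285, -0.3714) and n = (−sin -21.8°, cos -21.8°) = (0.3714, 0.9285). T is at the origin and K lies 39.9 along u from T, so K = 39.9·u = (37.05, -14.82). Tangency of A1 to both parallel lines with radius 9.9 puts C and H at T ± 9.9·n: C = (3.677, 9.192), H = (-3.677, -9.192). Equal radii place Z and P the same way about K: Z = K + 9.9·n = (40.72, -5.626), P = K − 9.9·n = (33.37, -24.01). Then |TP| = |P − T| = 41.11.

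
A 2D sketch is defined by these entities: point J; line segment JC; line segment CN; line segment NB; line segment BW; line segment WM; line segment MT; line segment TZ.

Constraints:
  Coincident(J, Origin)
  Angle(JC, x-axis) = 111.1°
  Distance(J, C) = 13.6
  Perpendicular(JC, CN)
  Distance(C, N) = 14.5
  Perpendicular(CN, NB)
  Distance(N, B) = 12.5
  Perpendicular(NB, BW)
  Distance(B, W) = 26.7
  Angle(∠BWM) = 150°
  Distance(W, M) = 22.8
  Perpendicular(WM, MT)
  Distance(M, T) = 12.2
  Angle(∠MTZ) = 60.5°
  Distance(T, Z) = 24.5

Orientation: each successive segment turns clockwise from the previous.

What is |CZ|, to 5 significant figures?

17.761

J is at the origin; JC runs at 111.1° with length 13.6, so C = (-4.8960, 12.688). JC ⟂ CN, so CN runs at 21.100°; with |CN| = 14.5, N = (8.6319, 17.908). CN ⟂ NB, so NB runs at -68.900°; with |NB| = 12.5, B = (13.132, 6.2462). NB is perpendicular to BW, so BW runs at -158.90°; with |BW| = 26.7, W = (-11.778, -3.3657). ∠BWM = 150.0° gives WM at 171.10° from the x-axis; with |WM| = 22.8, M = (-34.304, 0.16168). WM ⟂ MT, so MT runs at 81.100°; with |MT| = 12.2, T = (-32.416, 12.215). ∠MTZ = 60.5° gives TZ at -38.400° from the x-axis; with |TZ| = 24.5, Z = (-13.216, -3.0033). Then |CZ| = |Z − C| = 17.761.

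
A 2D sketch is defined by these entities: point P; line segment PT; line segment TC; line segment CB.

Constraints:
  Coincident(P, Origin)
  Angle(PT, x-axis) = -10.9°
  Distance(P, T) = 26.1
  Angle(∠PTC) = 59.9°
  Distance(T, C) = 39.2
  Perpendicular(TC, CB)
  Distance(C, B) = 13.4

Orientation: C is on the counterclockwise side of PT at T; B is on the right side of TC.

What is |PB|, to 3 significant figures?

44.5

∠PTC = 59.9°, so TC runs at -10.9° + (180° − 59.9°) = 109° from the x-axis; with |TC| = 39.2, C = T + 39.2·(cos 109°, sin 109°) = (12.7, 32.1). TC is perpendicular to CB; with |CB| = 13.4 on the right of TC, B = C + 13.4·(0.944, 0.329) = (25.4, 36.5). Then |PB| = |B − P| = 44.5.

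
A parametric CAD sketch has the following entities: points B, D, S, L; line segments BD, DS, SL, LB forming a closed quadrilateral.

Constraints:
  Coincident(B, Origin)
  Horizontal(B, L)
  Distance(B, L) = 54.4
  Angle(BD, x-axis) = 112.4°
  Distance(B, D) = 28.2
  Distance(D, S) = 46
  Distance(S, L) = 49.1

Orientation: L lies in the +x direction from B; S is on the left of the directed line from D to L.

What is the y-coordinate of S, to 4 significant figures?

43.58

Checks: |DS| = 46.00 ✓; |SL| = 49.10 ✓.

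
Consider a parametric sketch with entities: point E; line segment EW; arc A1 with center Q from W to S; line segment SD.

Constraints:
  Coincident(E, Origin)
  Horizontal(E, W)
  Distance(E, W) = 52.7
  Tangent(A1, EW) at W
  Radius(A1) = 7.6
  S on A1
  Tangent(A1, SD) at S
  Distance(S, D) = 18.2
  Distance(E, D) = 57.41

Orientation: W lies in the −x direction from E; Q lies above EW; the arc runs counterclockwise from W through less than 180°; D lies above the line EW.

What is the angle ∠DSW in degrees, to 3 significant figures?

127°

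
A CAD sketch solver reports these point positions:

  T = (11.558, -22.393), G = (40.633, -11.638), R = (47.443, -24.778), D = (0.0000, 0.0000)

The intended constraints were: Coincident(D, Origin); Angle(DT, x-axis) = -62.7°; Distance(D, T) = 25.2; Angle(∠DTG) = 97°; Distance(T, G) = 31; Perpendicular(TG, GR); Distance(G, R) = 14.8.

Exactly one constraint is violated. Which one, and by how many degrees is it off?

Perpendicular(TG, GR) — off by 7.10°.

D = (0.00, 0.00) ✓; DT at -62.70° ✓; |DT| = 25.20 ✓; ∠DTG = 97.00° ✓; |TG| = 31.00 ✓; ∠(TG, GR) = 82.90° ✗; |GR| = 14.80 ✓.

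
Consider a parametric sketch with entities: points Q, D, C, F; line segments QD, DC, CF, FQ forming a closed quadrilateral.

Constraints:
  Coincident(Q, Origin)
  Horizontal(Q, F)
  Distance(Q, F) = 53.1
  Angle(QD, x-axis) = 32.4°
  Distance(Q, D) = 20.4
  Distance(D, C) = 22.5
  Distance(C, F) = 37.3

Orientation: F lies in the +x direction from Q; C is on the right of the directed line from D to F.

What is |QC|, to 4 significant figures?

21.09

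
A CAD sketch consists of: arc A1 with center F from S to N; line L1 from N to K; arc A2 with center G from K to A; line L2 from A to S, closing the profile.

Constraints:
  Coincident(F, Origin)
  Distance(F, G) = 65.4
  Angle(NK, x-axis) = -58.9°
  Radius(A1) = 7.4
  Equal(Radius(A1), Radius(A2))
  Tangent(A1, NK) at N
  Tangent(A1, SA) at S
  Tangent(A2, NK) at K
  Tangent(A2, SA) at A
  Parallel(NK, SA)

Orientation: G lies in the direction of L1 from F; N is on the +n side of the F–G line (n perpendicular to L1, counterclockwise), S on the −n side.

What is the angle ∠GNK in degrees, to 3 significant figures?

6.46°

The slot axis is L1's direction at -58.9°, so u = (cos -58.9°, sin -58.9°) = (0.517, -0.856) and n = (−sin -58.9°, cos -58.9°) = (0.856, 0.517). F is at the origin and G lies 65.4 along u from F, so G = 65.4·u = (33.8, -56.0). Tangency of A1 to both parallel lines with radius 7.4 puts N and S at F ± 7.4·n: N = (6.34, 3.82), S = (-6.34, -3.82). Equal radii place K and A the same way about G: K = G + 7.4·n = (40.1, -52.2), A = G − 7.4·n = (27.4, -59.8). Then cos ∠GNK = NG·NK / (|NG||NK|), giving 6.46°.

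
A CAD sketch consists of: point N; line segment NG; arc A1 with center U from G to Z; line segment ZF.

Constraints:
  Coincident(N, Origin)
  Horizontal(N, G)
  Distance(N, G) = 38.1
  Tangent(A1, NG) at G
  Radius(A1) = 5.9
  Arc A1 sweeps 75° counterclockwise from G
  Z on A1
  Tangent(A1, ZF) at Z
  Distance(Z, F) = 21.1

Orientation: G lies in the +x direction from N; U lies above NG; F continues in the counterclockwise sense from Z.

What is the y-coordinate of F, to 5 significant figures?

24.754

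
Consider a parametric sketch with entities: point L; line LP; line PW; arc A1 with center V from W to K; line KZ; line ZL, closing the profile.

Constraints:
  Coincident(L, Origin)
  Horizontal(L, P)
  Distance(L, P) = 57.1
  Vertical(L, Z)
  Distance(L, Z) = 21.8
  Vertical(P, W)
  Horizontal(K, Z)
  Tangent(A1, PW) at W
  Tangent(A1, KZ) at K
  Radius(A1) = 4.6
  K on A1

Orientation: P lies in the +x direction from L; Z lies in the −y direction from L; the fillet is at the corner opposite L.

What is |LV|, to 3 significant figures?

55.2

L is at the origin; L and P share the same y with |LP| = 57.1 and P on the +x side, so P = (57.1, 0.00). LZ is vertical with |LZ| = 21.8 and Z on the −y side, so Z = (0.00, -21.8). The virtual corner opposite L is at (57.1, -21.8). Tangency of A1 to PW means the radius VW is perpendicular to PW and A1 meets KZ tangentially, so VK is at right angles to KZ, with radius 4.6, so the center V sits 4.6 in from both sides at V = (52.5, -17.2). Then |LV| = |V − L| = 55.2.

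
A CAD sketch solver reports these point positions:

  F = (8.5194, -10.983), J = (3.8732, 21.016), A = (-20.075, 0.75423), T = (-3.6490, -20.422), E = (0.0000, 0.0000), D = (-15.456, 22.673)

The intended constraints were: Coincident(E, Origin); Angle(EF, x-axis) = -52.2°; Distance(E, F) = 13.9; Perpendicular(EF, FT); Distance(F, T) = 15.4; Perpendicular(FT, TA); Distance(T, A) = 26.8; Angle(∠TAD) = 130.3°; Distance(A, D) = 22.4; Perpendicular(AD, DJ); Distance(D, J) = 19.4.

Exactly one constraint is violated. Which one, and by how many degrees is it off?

Perpendicular(AD, DJ) — off by 7.00°.

E = (0.00, 0.00) ✓; EF at -52.20° ✓; |EF| = 13.90 ✓; ∠(EF, FT) = 90.00° ✓; |FT| = 15.40 ✓; ∠(FT, TA) = 90.00° ✓; |TA| = 26.80 ✓; ∠TAD = 130.3° ✓; |AD| = 22.40 ✓; ∠(AD, DJ) = 83.00° ✗; |DJ| = 19.40 ✓.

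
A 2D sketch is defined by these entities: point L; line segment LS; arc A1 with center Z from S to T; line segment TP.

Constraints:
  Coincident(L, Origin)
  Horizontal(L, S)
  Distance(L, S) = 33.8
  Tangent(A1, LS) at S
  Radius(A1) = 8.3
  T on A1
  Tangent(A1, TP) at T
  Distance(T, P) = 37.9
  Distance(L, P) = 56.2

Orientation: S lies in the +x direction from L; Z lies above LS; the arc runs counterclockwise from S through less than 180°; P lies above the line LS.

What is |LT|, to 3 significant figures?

43.1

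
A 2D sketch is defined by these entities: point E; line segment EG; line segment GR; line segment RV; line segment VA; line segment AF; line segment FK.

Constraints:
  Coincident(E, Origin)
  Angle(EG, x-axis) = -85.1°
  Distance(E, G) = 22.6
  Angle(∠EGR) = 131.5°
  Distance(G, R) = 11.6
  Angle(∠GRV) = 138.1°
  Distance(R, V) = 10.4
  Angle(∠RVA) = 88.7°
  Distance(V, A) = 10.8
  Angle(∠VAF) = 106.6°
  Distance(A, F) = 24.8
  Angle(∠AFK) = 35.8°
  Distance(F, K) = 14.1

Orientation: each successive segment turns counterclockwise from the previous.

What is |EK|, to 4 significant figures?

24.24

E is at the origin; EG runs at -85.1° with length 22.6, so G = (1.930, -22.52). ∠EGR = 131.5° gives GR at -36.60° from the x-axis; with |GR| = 11.6, R = (11.24, -29.43). ∠GRV = 138.1° gives RV at 5.300° from the x-axis; with |RV| = 10.4, V = (21.60, -28.47). ∠RVA = 88.7° gives VA at 96.60° from the x-axis; with |VA| = 10.8, A = (20.36, -17.74). ∠VAF = 106.6° gives AF at 170.0° from the x-axis; with |AF| = 24.8, F = (-4.066, -13.44). ∠AFK = 35.8° gives FK at -45.80° from the x-axis; with |FK| = 14.1, K = (5.764, -23.55). Then |EK| = |K − E| = 24.24.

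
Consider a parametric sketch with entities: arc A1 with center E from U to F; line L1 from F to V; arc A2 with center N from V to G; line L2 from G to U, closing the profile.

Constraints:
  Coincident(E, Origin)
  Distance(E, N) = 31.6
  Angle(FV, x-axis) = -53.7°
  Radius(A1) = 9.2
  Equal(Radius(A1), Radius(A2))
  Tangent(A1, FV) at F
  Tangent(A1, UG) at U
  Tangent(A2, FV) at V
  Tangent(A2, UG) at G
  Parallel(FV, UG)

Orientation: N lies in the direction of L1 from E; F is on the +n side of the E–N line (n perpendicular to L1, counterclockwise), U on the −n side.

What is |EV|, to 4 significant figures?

32.91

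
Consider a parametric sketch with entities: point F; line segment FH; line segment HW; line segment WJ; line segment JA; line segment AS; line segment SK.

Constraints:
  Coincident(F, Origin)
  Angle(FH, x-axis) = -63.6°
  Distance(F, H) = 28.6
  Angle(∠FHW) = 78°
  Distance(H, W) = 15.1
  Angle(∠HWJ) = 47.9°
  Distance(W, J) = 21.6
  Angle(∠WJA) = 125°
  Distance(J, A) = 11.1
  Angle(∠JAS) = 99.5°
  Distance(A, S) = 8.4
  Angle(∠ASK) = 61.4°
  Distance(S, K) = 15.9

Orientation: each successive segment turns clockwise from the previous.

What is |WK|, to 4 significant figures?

17.62

F is at the origin; FH runs at -63.6° with length 28.6, so H = (12.72, -25.62). ∠FHW = 78.0° gives HW at -165.6° from the x-axis; with |HW| = 15.1, W = (-1.909, -29.37). ∠HWJ = 47.9° gives WJ at 62.30° from the x-axis; with |WJ| = 21.6, J = (8.132, -10.25). ∠WJA = 125.0° gives JA at 7.300° from the x-axis; with |JA| = 11.1, A = (19.14, -8.838). ∠JAS = 99.5° gives AS at -73.20° from the x-axis; with |AS| = 8.4, S = (21.57, -16.88). ∠ASK = 61.4° gives SK at 168.2° from the x-axis; with |SK| = 15.9, K = (6.005, -13.63). Then |WK| = |K − W| = 17.62.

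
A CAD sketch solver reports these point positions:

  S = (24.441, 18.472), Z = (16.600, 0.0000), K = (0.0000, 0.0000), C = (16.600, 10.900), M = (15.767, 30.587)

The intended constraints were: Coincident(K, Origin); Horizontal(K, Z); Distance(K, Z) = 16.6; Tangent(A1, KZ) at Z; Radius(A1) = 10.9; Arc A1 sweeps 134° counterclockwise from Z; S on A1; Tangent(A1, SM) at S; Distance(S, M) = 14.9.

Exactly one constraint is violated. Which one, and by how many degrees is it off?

Tangent(A1, SM) at S — off by 8.40°.

K = (0.00, 0.00) ✓; K.y = 0.00, Z.y = 0.00 ✓; |KZ| = 16.60 ✓; ∠(CZ, ZK) = 90.00° ✓; |CZ| = 10.90 ✓; bearing(C→S) − bearing(C→Z) = 134.0° ✓; |CS| = 10.90 ✓; ∠(CS, SM) = 98.40° ✗; |SM| = 14.90 ✓.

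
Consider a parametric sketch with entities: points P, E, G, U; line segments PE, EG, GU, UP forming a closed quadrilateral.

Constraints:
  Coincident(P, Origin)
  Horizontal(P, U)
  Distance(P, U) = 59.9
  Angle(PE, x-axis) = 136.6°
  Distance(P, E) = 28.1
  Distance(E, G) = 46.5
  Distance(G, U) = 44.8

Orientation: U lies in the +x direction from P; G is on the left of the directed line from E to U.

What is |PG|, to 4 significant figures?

37.92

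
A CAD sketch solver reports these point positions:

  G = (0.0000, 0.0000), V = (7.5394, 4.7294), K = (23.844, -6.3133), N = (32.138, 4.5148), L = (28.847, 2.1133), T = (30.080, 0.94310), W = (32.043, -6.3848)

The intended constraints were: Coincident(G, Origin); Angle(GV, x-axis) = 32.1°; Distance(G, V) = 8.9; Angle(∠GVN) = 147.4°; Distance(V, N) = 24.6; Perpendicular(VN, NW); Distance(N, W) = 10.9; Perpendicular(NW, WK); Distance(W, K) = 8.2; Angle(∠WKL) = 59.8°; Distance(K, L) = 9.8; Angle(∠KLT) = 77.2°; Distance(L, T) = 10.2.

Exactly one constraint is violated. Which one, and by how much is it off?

Distance(L, T) = 10.2 — off by 8.50.

G = (0.00, 0.00) ✓; GV at 32.10° ✓; |GV| = 8.900 ✓; ∠GVN = 147.4° ✓; |VN| = 24.60 ✓; ∠(VN, NW) = 90.00° ✓; |NW| = 10.90 ✓; ∠(NW, WK) = 90.00° ✓; |WK| = 8.199 ✓; ∠WKL = 59.80° ✓; |KL| = 9.800 ✓; ∠KLT = 77.20° ✓; |LT| = 1.700 ✗.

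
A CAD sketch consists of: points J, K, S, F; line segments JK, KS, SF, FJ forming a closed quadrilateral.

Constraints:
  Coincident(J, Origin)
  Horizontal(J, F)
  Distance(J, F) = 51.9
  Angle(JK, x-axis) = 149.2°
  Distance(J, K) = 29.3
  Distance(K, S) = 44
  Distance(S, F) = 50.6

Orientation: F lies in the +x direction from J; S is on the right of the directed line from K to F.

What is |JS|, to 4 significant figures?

18.10

Checks: |KS| = 44.00 ✓; |SF| = 50.60 ✓.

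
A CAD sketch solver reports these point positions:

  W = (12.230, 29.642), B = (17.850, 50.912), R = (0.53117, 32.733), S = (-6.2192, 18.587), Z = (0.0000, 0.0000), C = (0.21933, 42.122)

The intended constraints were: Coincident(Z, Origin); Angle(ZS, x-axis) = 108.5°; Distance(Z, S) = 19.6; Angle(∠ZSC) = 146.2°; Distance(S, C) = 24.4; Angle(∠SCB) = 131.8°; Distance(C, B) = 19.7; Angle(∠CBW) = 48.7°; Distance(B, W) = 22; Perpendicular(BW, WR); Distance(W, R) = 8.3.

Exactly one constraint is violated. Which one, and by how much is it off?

Distance(W, R) = 8.3 — off by 3.80.

Z = (0.00, 0.00) ✓; ZS at 108.5° ✓; |ZS| = 19.60 ✓; ∠ZSC = 146.2° ✓; |SC| = 24.40 ✓; ∠SCB = 131.8° ✓; |CB| = 19.70 ✓; ∠CBW = 48.70° ✓; |BW| = 22.00 ✓; ∠(BW, WR) = 90.00° ✓; |WR| = 12.10 ✗.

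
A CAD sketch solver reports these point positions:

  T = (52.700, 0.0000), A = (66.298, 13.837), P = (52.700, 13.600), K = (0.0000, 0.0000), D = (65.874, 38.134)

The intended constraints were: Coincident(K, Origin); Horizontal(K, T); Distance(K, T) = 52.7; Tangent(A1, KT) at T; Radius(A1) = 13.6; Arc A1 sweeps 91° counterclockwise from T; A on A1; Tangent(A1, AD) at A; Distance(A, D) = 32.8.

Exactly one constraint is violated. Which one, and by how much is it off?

Distance(A, D) = 32.8 — off by 8.50.

K = (0.00, 0.00) ✓; K.y = 0.00, T.y = 0.00 ✓; |KT| = 52.70 ✓; ∠(PT, TK) = 90.00° ✓; |PT| = 13.60 ✓; bearing(P→A) − bearing(P→T) = 91.00° ✓; |PA| = 13.60 ✓; ∠(PA, AD) = 90.00° ✓; |AD| = 24.30 ✗.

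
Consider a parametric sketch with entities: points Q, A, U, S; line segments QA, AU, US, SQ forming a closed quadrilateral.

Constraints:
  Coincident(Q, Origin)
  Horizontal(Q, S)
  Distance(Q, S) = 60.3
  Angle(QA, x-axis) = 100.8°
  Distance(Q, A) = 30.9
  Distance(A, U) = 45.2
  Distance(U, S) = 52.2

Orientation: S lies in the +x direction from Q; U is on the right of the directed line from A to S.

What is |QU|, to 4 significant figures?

15.46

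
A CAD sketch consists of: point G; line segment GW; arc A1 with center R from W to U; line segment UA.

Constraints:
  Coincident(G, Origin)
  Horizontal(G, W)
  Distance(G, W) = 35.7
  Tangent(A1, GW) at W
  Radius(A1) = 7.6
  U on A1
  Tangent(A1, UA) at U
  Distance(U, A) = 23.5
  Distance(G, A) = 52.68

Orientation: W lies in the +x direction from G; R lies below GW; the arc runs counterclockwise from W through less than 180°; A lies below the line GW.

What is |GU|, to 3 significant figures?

31.6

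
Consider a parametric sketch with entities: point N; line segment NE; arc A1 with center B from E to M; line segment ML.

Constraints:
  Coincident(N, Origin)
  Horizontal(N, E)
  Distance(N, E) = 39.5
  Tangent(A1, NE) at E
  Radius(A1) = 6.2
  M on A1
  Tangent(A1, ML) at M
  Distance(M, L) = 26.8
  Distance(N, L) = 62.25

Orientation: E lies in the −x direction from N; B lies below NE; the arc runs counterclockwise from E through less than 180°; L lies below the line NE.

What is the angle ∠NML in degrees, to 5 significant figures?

116.68°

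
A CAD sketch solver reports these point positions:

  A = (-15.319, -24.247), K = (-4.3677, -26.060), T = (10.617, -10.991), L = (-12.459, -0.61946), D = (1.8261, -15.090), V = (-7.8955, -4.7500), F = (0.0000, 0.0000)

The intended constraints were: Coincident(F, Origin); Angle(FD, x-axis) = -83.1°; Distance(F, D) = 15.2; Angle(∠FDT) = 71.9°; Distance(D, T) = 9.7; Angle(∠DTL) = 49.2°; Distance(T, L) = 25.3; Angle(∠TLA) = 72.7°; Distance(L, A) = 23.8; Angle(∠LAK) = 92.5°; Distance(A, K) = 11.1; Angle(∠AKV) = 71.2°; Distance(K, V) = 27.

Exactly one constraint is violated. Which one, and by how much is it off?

Distance(K, V) = 27 — off by 5.40.

F = (0.00, 0.00) ✓; FD at -83.10° ✓; |FD| = 15.20 ✓; ∠FDT = 71.90° ✓; |DT| = 9.700 ✓; ∠DTL = 49.20° ✓; |TL| = 25.30 ✓; ∠TLA = 72.70° ✓; |LA| = 23.80 ✓; ∠LAK = 92.50° ✓; |AK| = 11.10 ✓; ∠AKV = 71.20° ✓; |KV| = 21.60 ✗.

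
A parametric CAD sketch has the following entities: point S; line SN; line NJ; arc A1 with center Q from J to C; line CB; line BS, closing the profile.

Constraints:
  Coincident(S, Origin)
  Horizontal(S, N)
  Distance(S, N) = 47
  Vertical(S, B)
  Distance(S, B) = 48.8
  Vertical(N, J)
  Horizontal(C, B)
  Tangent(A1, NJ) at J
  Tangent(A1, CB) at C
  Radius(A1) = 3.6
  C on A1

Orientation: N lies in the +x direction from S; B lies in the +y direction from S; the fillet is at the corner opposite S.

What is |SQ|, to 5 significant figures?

62.663

S is at the origin; S and N share the same y with |SN| = 47.0 and N on the +x side, so N = (47.000, 0.0000). S and B share the same x with |SB| = 48.8 and B on the +y side, so B = (0.0000, 48.800). The virtual corner opposite S is at (47.000, 48.800). A1 meets NJ tangentially, so QJ is at right angles to NJ and the tangent condition forces QC to be normal to CB, with radius 3.6, so the center Q sits 3.6 in from both sides at Q = (43.400, 45.200). Then |SQ| = |Q − S| = 62.663.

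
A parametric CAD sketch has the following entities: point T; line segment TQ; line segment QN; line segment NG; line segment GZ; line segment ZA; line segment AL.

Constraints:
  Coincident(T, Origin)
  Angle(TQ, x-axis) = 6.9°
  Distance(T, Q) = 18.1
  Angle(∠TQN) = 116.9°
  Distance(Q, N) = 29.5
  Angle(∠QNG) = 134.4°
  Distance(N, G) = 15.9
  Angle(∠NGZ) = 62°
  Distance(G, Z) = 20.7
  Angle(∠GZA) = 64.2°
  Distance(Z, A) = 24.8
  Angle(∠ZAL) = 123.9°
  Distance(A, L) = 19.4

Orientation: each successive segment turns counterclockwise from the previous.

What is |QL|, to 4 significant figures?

45.14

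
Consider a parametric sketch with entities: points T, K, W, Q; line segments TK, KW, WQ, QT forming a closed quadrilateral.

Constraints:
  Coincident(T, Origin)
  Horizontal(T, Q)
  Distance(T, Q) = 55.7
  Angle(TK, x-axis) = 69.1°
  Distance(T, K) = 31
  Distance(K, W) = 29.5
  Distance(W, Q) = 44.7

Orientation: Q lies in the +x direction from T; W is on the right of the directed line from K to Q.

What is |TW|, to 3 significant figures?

11.0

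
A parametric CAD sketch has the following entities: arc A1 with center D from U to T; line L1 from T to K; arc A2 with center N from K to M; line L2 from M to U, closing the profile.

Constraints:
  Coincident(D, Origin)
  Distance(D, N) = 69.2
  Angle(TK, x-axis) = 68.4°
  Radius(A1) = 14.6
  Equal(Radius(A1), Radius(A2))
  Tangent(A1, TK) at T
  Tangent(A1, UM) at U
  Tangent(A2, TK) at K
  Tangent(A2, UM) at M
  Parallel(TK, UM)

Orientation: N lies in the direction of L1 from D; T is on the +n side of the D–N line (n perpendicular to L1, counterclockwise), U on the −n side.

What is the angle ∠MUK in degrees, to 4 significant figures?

22.88°

Tangency of A1 to both parallel lines with radius 14.6 puts T and U at D ± 14.6·n: T = (-13.57, 5.375), U = (13.57, -5.375). Equal radii place K and M the same way about N: K = N + 14.6·n = (11.90, 69.72), M = N − 14.6·n = (39.05, 58.97). Then cos ∠MUK = UM·UK / (|UM||UK|), giving 22.88°.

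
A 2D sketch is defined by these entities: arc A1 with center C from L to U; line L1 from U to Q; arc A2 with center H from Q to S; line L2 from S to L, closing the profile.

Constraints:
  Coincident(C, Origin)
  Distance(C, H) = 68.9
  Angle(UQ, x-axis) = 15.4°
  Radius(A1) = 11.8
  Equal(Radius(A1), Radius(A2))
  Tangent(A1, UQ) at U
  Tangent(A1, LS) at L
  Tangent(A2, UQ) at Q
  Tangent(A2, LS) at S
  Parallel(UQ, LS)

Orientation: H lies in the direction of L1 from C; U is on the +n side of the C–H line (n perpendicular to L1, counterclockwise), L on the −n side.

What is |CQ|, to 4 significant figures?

69.90

Tangency of A1 to both parallel lines with radius 11.8 puts U and L at C ± 11.8·n: U = (-3.134, 11.38), L = (3.134, -11.38). Equal radii place Q and S the same way about H: Q = H + 11.8·n = (63.29, 29.67), S = H − 11.8·n = (69.56, 6.920). Then |CQ| = |Q − C| = 69.90.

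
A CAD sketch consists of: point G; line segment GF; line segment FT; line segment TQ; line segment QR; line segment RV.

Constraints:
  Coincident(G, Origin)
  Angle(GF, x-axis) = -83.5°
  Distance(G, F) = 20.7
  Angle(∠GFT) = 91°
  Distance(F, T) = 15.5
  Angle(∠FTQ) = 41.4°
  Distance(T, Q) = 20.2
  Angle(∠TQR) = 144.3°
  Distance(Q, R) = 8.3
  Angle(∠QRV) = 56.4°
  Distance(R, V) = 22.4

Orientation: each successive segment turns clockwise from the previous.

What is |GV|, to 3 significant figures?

26.5

∠TQR = 144.3° gives QR at 13.2° from the x-axis; with |QR| = 8.3, R = (8.34, -5.47). ∠QRV = 56.4° gives RV at -110° from the x-axis; with |RV| = 22.4, V = (0.528, -26.5). Then |GV| = |V − G| = 26.5.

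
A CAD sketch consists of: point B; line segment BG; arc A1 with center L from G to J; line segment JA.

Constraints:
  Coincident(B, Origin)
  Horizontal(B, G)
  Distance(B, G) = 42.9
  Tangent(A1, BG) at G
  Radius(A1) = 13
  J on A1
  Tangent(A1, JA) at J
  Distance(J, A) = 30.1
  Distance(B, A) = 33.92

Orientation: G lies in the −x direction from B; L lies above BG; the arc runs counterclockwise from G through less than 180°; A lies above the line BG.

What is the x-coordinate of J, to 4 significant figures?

-32.20

Checks: ∠(LG, GB) = 90.00° ✓; |LG| = 13.00 ✓; |LJ| = 13.00 ✓; ∠(LJ, JA) = 90.00° ✓; |JA| = 30.10 ✓; |BA| = 33.92 ✓.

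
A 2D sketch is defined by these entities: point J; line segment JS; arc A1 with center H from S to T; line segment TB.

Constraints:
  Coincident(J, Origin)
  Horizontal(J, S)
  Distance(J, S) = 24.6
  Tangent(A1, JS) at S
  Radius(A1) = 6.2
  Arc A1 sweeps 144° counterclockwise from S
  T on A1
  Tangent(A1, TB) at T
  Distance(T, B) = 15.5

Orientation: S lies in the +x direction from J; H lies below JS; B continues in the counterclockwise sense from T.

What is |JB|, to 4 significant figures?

39.18

On A1, S sits at bearing 90° from H; a 144° counterclockwise sweep puts T at bearing 234°, so T = H + 6.2·(cos 234°, sin 234°) = (20.96, -11.22). The tangent condition forces HT to be normal to TB, so TB runs along (−sin 234°, cos 234°); with |TB| = 15.5, B = (33.50, -20.33). Then |JB| = |B − J| = 39.18.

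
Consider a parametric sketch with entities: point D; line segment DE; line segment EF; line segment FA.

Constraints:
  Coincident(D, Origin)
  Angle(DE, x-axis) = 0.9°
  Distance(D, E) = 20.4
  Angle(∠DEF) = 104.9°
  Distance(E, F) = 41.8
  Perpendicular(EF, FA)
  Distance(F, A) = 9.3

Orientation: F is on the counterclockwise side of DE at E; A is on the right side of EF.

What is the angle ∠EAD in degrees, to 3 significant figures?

19.1°

∠DEF = 104.9°, so EF runs at 0.9° + (180° − 104.9°) = 76.0° from the x-axis; with |EF| = 41.8, F = E + 41.8·(cos 76.0°, sin 76.0°) = (30.5, 40.9). The perpendicularity gives FA at right angles to EF; with |FA| = 9.3 on the right of EF, A = F + 9.3·(0.970, -0.242) = (39.5, 38.6). Then cos ∠EAD = AE·AD / (|AE||AD|), giving 19.1°.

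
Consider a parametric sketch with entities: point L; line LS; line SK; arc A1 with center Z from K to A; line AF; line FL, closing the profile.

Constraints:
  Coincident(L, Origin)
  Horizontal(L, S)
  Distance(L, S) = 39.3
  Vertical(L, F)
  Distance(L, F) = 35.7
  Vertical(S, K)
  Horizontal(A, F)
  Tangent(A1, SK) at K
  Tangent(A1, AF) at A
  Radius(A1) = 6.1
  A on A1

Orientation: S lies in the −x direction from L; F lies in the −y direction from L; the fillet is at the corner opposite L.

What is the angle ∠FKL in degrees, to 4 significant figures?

45.81°

L is at the origin; L and S share the same y with |LS| = 39.3 and S on the −x side, so S = (-39.30, 0.000). L and F share the same x with |LF| = 35.7 and F on the −y side, so F = (0.000, -35.70). The virtual corner opposite L is at (-39.30, -35.70). The tangent condition forces ZK to be normal to SK and since A1 is tangent to AF there, ZA ⟂ AF, with radius 6.1, so the center Z sits 6.1 in from both sides at Z = (-33.20, -29.60). That places the tangent points at K = (-39.30, -29.60) on SK and A = (-33.20, -35.70) on AF. Then cos ∠FKL = KF·KL / (|KF||KL|), giving 45.81°.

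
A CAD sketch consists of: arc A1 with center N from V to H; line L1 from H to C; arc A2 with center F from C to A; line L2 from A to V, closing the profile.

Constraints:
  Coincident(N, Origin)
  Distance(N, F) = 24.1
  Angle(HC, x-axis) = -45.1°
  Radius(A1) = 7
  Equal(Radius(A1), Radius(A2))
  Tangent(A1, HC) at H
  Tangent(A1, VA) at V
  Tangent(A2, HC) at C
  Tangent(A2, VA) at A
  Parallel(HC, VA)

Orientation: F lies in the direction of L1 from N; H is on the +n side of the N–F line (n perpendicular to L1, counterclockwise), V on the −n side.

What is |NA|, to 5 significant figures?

25.096

The slot axis is L1's direction at -45.1°, so u = (cos -45.1°, sin -45.1°) = (0.70587, -0.70834) and n = (−sin -45.1°, cos -45.1°) = (0.70834, 0.70587). N is at the origin and F lies 24.1 along u from N, so F = 24.1·u = (17.012, -17.071). Tangency of A1 to both parallel lines with radius 7.0 puts H and V at N ± 7.0·n: H = (4.9584, 4.9411), V = (-4.9584, -4.9411). Equal radii place C and A the same way about F: C = F + 7.0·n = (21.970, -12.130), A = F − 7.0·n = (12.053, -22.012). Then |NA| = |A − N| = 25.096.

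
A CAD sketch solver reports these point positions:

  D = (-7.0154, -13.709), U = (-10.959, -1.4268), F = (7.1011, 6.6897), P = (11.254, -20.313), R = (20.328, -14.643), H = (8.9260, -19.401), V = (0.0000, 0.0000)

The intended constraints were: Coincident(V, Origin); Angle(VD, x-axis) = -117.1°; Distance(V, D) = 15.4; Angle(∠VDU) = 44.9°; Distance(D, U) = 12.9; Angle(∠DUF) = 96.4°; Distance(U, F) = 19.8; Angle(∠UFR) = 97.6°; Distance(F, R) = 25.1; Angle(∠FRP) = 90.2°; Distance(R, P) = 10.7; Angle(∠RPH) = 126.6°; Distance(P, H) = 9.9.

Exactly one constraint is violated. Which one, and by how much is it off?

Distance(P, H) = 9.9 — off by 7.40.

V = (0.00, 0.00) ✓; VD at -117.1° ✓; |VD| = 15.40 ✓; ∠VDU = 44.90° ✓; |DU| = 12.90 ✓; ∠DUF = 96.40° ✓; |UF| = 19.80 ✓; ∠UFR = 97.60° ✓; |FR| = 25.10 ✓; ∠FRP = 90.20° ✓; |RP| = 10.70 ✓; ∠RPH = 126.6° ✓; |PH| = 2.500 ✗.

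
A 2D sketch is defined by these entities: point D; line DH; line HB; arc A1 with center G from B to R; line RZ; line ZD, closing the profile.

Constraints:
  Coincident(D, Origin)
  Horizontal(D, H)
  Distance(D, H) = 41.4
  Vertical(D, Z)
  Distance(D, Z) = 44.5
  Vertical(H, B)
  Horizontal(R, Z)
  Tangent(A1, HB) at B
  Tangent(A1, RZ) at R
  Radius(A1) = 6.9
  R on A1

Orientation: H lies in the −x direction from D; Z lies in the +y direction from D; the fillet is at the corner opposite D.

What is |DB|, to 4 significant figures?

55.93

D is at the origin; D and H share the same y with |DH| = 41.4 and H on the −x side, so H = (-41.40, 0.000). D and Z share the same x with |DZ| = 44.5 and Z on the +y side, so Z = (0.000, 44.50). The virtual corner opposite D is at (-41.40, 44.50). Since A1 is tangent to HB there, GB ⟂ HB and the tangent condition forces GR to be normal to RZ, with radius 6.9, so the center G sits 6.9 in from both sides at G = (-34.50, 37.60). That places the tangent points at B = (-41.40, 37.60) on HB and R = (-34.50, 44.50) on RZ. Then |DB| = |B − D| = 55.93.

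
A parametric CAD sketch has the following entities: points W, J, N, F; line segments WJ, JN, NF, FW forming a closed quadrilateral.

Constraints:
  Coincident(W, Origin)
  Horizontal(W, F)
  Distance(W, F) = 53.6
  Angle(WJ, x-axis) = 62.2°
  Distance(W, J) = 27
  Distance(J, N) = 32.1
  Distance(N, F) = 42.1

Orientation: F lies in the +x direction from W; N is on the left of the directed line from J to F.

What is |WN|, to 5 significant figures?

56.810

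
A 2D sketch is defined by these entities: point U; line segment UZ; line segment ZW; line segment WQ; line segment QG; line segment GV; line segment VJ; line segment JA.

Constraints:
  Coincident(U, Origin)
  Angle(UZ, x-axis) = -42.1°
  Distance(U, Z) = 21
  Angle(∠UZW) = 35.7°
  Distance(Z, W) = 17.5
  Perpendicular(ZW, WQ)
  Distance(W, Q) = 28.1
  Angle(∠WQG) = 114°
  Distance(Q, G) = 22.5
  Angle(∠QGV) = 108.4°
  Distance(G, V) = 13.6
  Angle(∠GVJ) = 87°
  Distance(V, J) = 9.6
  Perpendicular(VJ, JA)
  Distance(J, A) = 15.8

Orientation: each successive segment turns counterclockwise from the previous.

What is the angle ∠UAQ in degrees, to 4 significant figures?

37.63°

U is at the origin; UZ runs at -42.1° with length 21.0, so Z = (15.58, -14.08). ∠UZW = 35.7° gives ZW at 102.2° from the x-axis; with |ZW| = 17.5, W = (11.88, 3.026). The perpendicularity gives WQ at right angles to ZW, so WQ runs at -167.8°; with |WQ| = 28.1, Q = (-15.58, -2.912). ∠WQG = 114.0° gives QG at -101.8° from the x-axis; with |QG| = 22.5, G = (-20.18, -24.94). ∠QGV = 108.4° gives GV at -30.20° from the x-axis; with |GV| = 13.6, V = (-8.429, -31.78). ∠GVJ = 87.0° gives VJ at 62.80° from the x-axis; with |VJ| = 9.6, J = (-4.041, -23.24). VJ ⟂ JA, so JA runs at 152.8°; with |JA| = 15.8, A = (-18.09, -16.02). Then cos ∠UAQ = AU·AQ / (|AU||AQ|), giving 37.63°.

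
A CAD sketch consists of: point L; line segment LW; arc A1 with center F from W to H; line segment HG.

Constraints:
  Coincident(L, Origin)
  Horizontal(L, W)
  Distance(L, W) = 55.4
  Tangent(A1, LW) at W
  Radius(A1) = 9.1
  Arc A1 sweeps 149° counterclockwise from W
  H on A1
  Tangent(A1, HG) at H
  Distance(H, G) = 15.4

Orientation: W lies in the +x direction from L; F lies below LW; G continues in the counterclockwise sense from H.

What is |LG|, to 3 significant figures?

68.6

On A1, W sits at bearing 90° from F; a 149° counterclockwise sweep puts H at bearing 239°, so H = F + 9.1·(cos 239°, sin 239°) = (50.7, -16.9). A1 meets HG tangentially, so FH is at right angles to HG, so HG runs along (−sin 239°, cos 239°); with |HG| = 15.4, G = (63.9, -24.8). Then |LG| = |G − L| = 68.6.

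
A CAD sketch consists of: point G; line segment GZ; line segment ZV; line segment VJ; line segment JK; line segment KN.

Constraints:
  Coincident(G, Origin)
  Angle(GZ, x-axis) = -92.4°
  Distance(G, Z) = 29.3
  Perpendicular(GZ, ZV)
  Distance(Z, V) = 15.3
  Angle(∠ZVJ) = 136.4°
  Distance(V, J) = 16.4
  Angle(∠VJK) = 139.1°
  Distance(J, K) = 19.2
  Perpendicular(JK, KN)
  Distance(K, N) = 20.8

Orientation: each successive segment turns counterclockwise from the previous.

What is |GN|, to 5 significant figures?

8.8769

∠VJK = 139.1° gives JK at 82.100° from the x-axis; with |JK| = 19.2, K = (29.038, -0.094708). The perpendicularity gives KN at right angles to JK, so KN runs at 172.10°; with |KN| = 20.8, N = (8.4356, 2.7641). Then |GN| = |N − G| = 8.8769.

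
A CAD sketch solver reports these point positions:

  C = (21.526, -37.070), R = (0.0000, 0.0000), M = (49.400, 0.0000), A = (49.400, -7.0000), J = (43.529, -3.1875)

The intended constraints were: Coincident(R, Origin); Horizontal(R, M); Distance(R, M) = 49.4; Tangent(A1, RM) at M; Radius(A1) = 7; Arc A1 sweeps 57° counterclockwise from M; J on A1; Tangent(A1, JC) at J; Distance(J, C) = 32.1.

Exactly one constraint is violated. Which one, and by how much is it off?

Distance(J, C) = 32.1 — off by 8.30.

R = (0.00, 0.00) ✓; R.y = 0.00, M.y = 0.00 ✓; |RM| = 49.40 ✓; ∠(AM, MR) = 90.00° ✓; |AM| = 7.000 ✓; bearing(A→J) − bearing(A→M) = 57.00° ✓; |AJ| = 7.000 ✓; ∠(AJ, JC) = 90.00° ✓; |JC| = 40.40 ✗.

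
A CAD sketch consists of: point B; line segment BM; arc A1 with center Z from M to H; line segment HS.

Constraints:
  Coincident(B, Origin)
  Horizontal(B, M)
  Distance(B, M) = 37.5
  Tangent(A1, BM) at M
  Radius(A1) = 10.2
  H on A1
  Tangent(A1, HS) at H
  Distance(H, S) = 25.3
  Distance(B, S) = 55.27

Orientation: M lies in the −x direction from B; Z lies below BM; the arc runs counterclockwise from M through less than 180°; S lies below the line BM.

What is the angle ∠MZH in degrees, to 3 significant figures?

105°

Checks: B.y = 0.00, M.y = 0.00 ✓; |ZH| = 10.20 ✓; ∠(ZH, HS) = 90.00° ✓; |HS| = 25.30 ✓; |BS| = 55.27 ✓.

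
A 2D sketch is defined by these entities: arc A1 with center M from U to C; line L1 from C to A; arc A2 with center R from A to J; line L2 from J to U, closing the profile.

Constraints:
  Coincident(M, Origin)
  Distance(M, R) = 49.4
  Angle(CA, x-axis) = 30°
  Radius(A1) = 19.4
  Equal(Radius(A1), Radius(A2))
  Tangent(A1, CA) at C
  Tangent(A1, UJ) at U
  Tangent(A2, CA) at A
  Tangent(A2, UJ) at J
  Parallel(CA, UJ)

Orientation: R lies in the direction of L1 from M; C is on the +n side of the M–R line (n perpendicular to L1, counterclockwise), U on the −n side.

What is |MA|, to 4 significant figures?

53.07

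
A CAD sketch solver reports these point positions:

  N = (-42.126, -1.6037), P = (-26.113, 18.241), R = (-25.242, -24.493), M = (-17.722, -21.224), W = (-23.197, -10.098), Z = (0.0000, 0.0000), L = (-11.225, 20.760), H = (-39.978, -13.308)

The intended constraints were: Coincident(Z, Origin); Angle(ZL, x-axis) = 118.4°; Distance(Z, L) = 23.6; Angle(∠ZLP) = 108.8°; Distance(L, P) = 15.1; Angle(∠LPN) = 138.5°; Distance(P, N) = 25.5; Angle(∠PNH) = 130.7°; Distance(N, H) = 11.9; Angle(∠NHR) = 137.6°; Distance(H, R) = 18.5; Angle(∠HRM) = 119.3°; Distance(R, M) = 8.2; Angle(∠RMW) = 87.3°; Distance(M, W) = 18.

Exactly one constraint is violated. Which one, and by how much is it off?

Distance(M, W) = 18 — off by 5.60.

Z = (0.00, 0.00) ✓; ZL at 118.4° ✓; |ZL| = 23.60 ✓; ∠ZLP = 108.8° ✓; |LP| = 15.10 ✓; ∠LPN = 138.5° ✓; |PN| = 25.50 ✓; ∠PNH = 130.7° ✓; |NH| = 11.90 ✓; ∠NHR = 137.6° ✓; |HR| = 18.50 ✓; ∠HRM = 119.3° ✓; |RM| = 8.200 ✓; ∠RMW = 87.29° ✓; |MW| = 12.40 ✗.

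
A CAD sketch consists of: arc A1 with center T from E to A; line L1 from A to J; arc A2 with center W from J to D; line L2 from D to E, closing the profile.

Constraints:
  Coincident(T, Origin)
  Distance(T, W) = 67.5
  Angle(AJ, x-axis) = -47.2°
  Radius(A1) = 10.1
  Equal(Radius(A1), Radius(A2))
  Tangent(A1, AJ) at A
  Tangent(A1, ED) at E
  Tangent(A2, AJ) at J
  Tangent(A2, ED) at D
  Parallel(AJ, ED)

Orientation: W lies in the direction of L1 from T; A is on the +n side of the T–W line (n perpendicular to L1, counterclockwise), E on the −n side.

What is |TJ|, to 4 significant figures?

68.25

The slot axis is L1's direction at -47.2°, so u = (cos -47.2°, sin -47.2°) = (0.6794, -0.7337) and n = (−sin -47.2°, cos -47.2°) = (0.7337, 0.6794). T is at the origin and W lies 67.5 along u from T, so W = 67.5·u = (45.86, -49.53). Tangency of A1 to both parallel lines with radius 10.1 puts A and E at T ± 10.1·n: A = (7.411, 6.862), E = (-7.411, -6.862). Equal radii place J and D the same way about W: J = W + 10.1·n = (53.27, -42.66), D = W − 10.1·n = (38.45, -56.39). Then |TJ| = |J − T| = 68.25.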